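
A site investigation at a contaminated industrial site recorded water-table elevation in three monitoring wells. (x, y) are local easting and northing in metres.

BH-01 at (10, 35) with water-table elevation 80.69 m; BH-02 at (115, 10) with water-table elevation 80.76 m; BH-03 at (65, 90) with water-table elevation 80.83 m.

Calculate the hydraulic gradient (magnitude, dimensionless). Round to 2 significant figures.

0.0018

Differences from BH-01: to BH-02 (Δx, Δy, Δh) = (105, -25, +0.07); to BH-03 = (55, 55, +0.14).
Solve a·Δx + b·Δy = Δh: det = 105·55 − 55·(-25) = 7150.
∂h/∂x = [(+0.07)·55 − (+0.14)·(-25)] / 7150 = +0.001028
∂h/∂y = [105·(+0.14) − 55·(+0.07)] / 7150 = +0.001517
|∇h| = √(0.001028² + 0.001517²) = 0.001833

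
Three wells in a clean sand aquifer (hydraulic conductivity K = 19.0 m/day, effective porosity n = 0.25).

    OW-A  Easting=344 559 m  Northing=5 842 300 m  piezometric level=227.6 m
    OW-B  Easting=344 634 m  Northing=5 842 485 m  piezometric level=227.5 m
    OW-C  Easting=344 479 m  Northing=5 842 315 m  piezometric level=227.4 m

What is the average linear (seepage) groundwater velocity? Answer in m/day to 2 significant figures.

0.20 m/day

Taking OW-A as reference: OW-B−OW-A = (75, 185, -0.1); OW-C−OW-A = (-80, 15, -0.2).
Solve a·Δx + b·Δy = Δh: det = 75·15 − (-80)·185 = 15925.
∂h/∂x = [(-0.1)·15 − (-0.2)·185] / 15925 = +0.002229
∂h/∂y = [75·(-0.2) − (-80)·(-0.1)] / 15925 = -0.001444
|∇h| = √(0.002229² + -0.001444²) = 0.002656
Seepage velocity v = K·i/n = 19.0 × 0.002656 / 0.25 = 0.2019 m/day.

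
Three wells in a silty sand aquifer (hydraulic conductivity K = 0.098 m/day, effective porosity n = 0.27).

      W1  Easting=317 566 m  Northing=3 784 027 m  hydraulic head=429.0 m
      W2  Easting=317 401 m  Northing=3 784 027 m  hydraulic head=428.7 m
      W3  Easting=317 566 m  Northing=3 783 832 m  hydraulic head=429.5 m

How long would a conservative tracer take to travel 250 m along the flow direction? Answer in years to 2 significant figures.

600 years

∂h/∂x = (428.7 − 429.0) / (317401 − 317566) = +0.001818
∂h/∂y = (429.5 − 429.0) / (3783832 − 3784027) = -0.002564
|∇h| = √(0.001818² + -0.002564²) = 0.003143
Seepage velocity v = K·i/n = 0.098 × 0.003143 / 0.27 = 0.001141 m/day.
t = 250 / 0.001141 = 2.191e+05 days = 600 years.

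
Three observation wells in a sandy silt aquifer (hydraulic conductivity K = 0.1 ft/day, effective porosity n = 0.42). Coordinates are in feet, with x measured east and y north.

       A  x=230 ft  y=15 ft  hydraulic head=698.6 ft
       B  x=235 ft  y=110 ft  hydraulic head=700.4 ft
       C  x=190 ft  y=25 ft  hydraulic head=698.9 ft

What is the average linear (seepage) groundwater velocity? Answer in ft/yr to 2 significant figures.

1.7 ft/yr

Three-point gradient (reference A): Δ to B = (5, 95, +1.8), Δ to C = (-40, 10, +0.3).
∂h/∂x = -0.002727, ∂h/∂y = +0.01909 (det = 3850).
|∇h| = √(-0.002727² + 0.01909²) = 0.01928
Seepage velocity v = K·i/n = 0.1 × 0.01928 / 0.42 = 0.00459 ft/day = 1.676 ft/yr.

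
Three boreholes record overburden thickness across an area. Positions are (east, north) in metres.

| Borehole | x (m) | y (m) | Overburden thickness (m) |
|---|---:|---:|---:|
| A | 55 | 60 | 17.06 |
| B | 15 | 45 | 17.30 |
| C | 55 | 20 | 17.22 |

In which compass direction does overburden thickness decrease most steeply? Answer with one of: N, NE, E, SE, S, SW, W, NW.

NE

Taking A as reference: B−A = (-40, -15, +0.24); C−A = (0, -40, +0.16).
Solve a·Δx + b·Δy = Δd: det = (-40)·(-40) − 0·(-15) = 1600.
∂d/∂x = [(+0.24)·(-40) − (+0.16)·(-15)] / 1600 = -0.004500
∂d/∂y = [(-40)·(+0.16) − 0·(+0.24)] / 1600 = -0.004000
Steepest decrease is along −∇f = (+0.004500 E, +0.004000 N) → northeast.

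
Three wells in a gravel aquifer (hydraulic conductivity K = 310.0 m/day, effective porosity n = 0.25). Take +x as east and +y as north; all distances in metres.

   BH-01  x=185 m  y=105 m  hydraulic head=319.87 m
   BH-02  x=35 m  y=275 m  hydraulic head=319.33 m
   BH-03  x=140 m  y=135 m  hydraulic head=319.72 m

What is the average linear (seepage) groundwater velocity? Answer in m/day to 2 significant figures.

With h = a·x + b·y + c and BH-01 as origin, the differences give:
  (-150)·a + 170·b = -0.54
  (-45)·a + 30·b = -0.15
Eliminate b (×30 and ×170, subtract): 3150·a = 9.300 → a = ∂h/∂x = +0.002952
Back-substitute: b = ∂h/∂y = -0.0005714.
|∇h| = √(0.002952² + -0.0005714²) = 0.003007
Seepage velocity v = K·i/n = 310.0 × 0.003007 / 0.25 = 3.729 m/day.

3.7 m/day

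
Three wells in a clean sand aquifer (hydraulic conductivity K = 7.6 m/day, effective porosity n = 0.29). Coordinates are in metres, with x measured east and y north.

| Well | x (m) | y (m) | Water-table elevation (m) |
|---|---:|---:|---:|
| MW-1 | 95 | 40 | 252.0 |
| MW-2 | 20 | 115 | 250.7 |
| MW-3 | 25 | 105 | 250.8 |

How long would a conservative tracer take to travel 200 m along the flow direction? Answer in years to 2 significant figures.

With h = a·x + b·y + c and MW-1 as origin, the differences give:
  (-75)·a + 75·b = -1.3
  (-70)·a + 65·b = -1.2
Eliminate b (×65 and ×75, subtract): 375·a = 5.50 → a = ∂h/∂x = +0.01467
Back-substitute: b = ∂h/∂y = -0.002667.
|∇h| = √(0.01467² + -0.002667²) = 0.01491
Seepage velocity v = K·i/n = 7.6 × 0.01491 / 0.29 = 0.3907 m/day.
t = 200 / 0.3907 = 511.9 days = 1.4 years.

1.4 years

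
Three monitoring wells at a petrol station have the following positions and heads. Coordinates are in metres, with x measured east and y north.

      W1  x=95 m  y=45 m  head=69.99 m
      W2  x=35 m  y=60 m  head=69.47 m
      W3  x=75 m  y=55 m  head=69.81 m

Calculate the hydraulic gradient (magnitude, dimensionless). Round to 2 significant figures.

Differences from W1: to W2 (Δx, Δy, Δh) = (-60, 15, -0.52); to W3 = (-20, 10, -0.18).
Determinant of the coordinate differences = (-60)·10 − (-20)·15 = -300.
∂h/∂x = [(-0.52)·10 − (-0.18)·15] / -300 = +0.008333
∂h/∂y = [(-60)·(-0.18) − (-20)·(-0.52)] / -300 = -0.001333
|∇h| = √(0.008333² + -0.001333²) = 0.008439

0.0084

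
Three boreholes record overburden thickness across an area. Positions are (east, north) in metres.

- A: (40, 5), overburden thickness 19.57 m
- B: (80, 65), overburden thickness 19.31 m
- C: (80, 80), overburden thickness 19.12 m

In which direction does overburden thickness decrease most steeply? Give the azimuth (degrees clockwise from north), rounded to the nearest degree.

315°

Differences from A: to B (Δx, Δy, Δh) = (40, 60, -0.26); to C = (40, 75, -0.45).
Solve a·Δx + b·Δy = Δd: det = 40·75 − 40·60 = 600.
∂d/∂x = [(-0.26)·75 − (-0.45)·60] / 600 = +0.01250
∂d/∂y = [40·(-0.45) − 40·(-0.26)] / 600 = -0.01267
Steepest decrease is along −∇f: components (-0.01250 E, +0.01267 N).
Azimuth = atan2(-0.01250, +0.01267) = 315.4° ≈ 315°.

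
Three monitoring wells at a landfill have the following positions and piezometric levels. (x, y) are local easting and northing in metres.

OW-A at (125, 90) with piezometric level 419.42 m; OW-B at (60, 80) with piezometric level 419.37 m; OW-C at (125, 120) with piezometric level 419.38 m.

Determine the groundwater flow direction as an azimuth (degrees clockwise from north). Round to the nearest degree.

324°

Taking OW-A as reference: OW-B−OW-A = (-65, -10, -0.05); OW-C−OW-A = (0, 30, -0.04).
Determinant of the coordinate differences = (-65)·30 − 0·(-10) = -1950.
∂h/∂x = [(-0.05)·30 − (-0.04)·(-10)] / -1950 = +0.0009744
∂h/∂y = [(-65)·(-0.04) − 0·(-0.05)] / -1950 = -0.001333
Flow direction (−∇h) has components (-0.0009744 E, +0.001333 N).
Azimuth = atan2(E, N) = atan2(-0.0009744, +0.001333) = 323.8° ≈ 324°.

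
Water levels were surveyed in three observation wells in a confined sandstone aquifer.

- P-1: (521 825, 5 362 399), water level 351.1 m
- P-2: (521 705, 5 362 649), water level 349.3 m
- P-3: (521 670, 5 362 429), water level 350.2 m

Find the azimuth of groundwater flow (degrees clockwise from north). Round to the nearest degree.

Differences from P-1: to P-2 (Δx, Δy, Δh) = (-120, 250, -1.8); to P-3 = (-155, 30, -0.9).
Determinant of the coordinate differences = (-120)·30 − (-155)·250 = 35150.
∂h/∂x = [(-1.8)·30 − (-0.9)·250] / 35150 = +0.004865
∂h/∂y = [(-120)·(-0.9) − (-155)·(-1.8)] / 35150 = -0.004865
Flow direction (−∇h) has components (-0.004865 E, +0.004865 N).
Azimuth = atan2(E, N) = atan2(-0.004865, +0.004865) = 315.0° ≈ 315°.

315°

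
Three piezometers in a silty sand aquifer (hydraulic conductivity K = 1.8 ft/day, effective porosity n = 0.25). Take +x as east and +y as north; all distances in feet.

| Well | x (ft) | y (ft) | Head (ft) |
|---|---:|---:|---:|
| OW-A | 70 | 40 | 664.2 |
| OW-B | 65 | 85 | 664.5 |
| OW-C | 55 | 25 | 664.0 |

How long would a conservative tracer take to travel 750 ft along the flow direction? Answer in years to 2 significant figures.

Taking OW-A as reference: OW-B−OW-A = (-5, 45, +0.3); OW-C−OW-A = (-15, -15, -0.2).
Solve a·Δx + b·Δy = Δh: det = (-5)·(-15) − (-15)·45 = 750.
∂h/∂x = [(+0.3)·(-15) − (-0.2)·45] / 750 = +0.006000
∂h/∂y = [(-5)·(-0.2) − (-15)·(+0.3)] / 750 = +0.007333
|∇h| = √(0.006000² + 0.007333²) = 0.009475
Seepage velocity v = K·i/n = 1.8 × 0.009475 / 0.25 = 0.06822 ft/day.
t = 750 / 0.06822 = 1.099e+04 days = 30.1 years.

30 years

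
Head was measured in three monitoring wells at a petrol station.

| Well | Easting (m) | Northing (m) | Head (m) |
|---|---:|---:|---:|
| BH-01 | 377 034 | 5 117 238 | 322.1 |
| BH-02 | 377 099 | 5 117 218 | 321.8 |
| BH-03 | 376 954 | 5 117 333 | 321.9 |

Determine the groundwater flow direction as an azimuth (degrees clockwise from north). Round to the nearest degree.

041°

Differences from BH-01: to BH-02 (Δx, Δy, Δh) = (65, -20, -0.3); to BH-03 = (-80, 95, -0.2).
Determinant of the coordinate differences = 65·95 − (-80)·(-20) = 4575.
∂h/∂x = [(-0.3)·95 − (-0.2)·(-20)] / 4575 = -0.007104
∂h/∂y = [65·(-0.2) − (-80)·(-0.3)] / 4575 = -0.008087
Flow direction (−∇h) has components (+0.007104 E, +0.008087 N).
Azimuth = atan2(E, N) = atan2(+0.007104, +0.008087) = 41.3° ≈ 041°.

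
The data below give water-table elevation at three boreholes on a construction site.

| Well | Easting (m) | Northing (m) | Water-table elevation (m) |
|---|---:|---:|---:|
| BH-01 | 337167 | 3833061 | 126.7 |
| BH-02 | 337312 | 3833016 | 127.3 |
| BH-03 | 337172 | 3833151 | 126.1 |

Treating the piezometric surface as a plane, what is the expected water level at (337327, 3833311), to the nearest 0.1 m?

125.3 m

Differences from BH-01: to BH-02 (Δx, Δy, Δh) = (145, -45, +0.6); to BH-03 = (5, 90, -0.6).
Solve a·Δx + b·Δy = Δh: det = 145·90 − 5·(-45) = 13275.
∂h/∂x = [(+0.6)·90 − (-0.6)·(-45)] / 13275 = +0.002034
∂h/∂y = [145·(-0.6) − 5·(+0.6)] / 13275 = -0.006780
h(337327, 3833311) = 126.7 + (+0.002034)·(160) + (-0.006780)·(250) = 126.7 +0.325 -1.695 = 125.331 m.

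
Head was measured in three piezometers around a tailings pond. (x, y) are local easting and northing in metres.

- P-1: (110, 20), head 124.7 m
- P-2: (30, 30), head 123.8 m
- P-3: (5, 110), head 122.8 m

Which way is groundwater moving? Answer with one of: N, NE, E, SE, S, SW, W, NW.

NW

With h = a·x + b·y + c and P-1 as origin, the differences give:
  (-80)·a + 10·b = -0.9
  (-105)·a + 90·b = -1.9
Eliminate b (×90 and ×10, subtract): -6150·a = -62.00 → a = ∂h/∂x = +0.01008
Back-substitute: b = ∂h/∂y = -0.009350.
Flow = −∇h = (-0.01008 east, +0.009350 north), which points northwest.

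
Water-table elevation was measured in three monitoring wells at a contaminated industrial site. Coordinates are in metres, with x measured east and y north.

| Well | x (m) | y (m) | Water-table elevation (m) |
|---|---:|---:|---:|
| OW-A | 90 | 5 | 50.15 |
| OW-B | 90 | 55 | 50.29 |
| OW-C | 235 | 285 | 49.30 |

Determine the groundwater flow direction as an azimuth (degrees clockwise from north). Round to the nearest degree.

Taking OW-A as reference: OW-B−OW-A = (0, 50, +0.14); OW-C−OW-A = (145, 280, -0.85).
Solve a·Δx + b·Δy = Δh: det = 0·280 − 145·50 = -7250.
∂h/∂x = [(+0.14)·280 − (-0.85)·50] / -7250 = -0.01127
∂h/∂y = [0·(-0.85) − 145·(+0.14)] / -7250 = +0.002800
Flow direction (−∇h) has components (+0.01127 E, -0.002800 N).
Azimuth = atan2(E, N) = atan2(+0.01127, -0.002800) = 104.0° ≈ 104°.

104°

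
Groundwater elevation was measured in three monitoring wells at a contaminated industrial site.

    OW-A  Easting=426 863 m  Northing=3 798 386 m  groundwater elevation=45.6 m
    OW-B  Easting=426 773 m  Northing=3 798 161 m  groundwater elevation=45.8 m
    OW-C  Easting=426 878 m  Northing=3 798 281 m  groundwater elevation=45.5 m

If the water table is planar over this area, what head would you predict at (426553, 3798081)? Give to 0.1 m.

Taking OW-A as reference: OW-B−OW-A = (-90, -225, +0.2); OW-C−OW-A = (15, -105, -0.1).
Solve a·Δx + b·Δy = Δh: det = (-90)·(-105) − 15·(-225) = 12825.
∂h/∂x = [(+0.2)·(-105) − (-0.1)·(-225)] / 12825 = -0.003392
∂h/∂y = [(-90)·(-0.1) − 15·(+0.2)] / 12825 = +0.0004678
h(426553, 3798081) = 45.6 + (-0.003392)·(-310) + (+0.0004678)·(-305) = 45.6 +1.051 -0.143 = 46.509 m.

46.5 m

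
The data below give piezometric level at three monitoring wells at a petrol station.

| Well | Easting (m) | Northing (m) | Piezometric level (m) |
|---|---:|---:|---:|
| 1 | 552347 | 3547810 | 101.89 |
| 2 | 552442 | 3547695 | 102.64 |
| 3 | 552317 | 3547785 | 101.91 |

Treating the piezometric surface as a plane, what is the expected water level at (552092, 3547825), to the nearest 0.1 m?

101.1 m

Differences from 1: to 2 (Δx, Δy, Δh) = (95, -115, +0.75); to 3 = (-30, -25, +0.02).
Solve a·Δx + b·Δy = Δh: det = 95·(-25) − (-30)·(-115) = -5825.
∂h/∂x = [(+0.75)·(-25) − (+0.02)·(-115)] / -5825 = +0.002824
∂h/∂y = [95·(+0.02) − (-30)·(+0.75)] / -5825 = -0.004189
h(552092, 3547825) = 101.89 + (+0.002824)·(-255) + (-0.004189)·(15) = 101.89 -0.720 -0.063 = 101.107 m.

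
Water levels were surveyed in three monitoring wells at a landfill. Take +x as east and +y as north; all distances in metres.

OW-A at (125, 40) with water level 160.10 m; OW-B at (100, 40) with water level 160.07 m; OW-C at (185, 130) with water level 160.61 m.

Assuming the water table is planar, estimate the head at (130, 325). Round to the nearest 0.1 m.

161.5 m

Taking OW-A as reference: OW-B−OW-A = (-25, 0, -0.03); OW-C−OW-A = (60, 90, +0.51).
Determinant of the coordinate differences = (-25)·90 − 60·0 = -2250.
∂h/∂x = [(-0.03)·90 − (+0.51)·0] / -2250 = +0.001200
∂h/∂y = [(-25)·(+0.51) − 60·(-0.03)] / -2250 = +0.004867
h(130, 325) = 160.10 + (+0.001200)·(5) + (+0.004867)·(285) = 160.10 +0.006 +1.387 = 161.493 m.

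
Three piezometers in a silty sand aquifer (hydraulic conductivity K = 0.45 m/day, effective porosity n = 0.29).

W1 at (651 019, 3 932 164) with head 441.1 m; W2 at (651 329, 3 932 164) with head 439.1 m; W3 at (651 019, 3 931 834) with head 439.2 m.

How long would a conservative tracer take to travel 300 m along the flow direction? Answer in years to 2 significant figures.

∂h/∂x = (439.1 − 441.1) / (651329 − 651019) = -0.006452
∂h/∂y = (439.2 − 441.1) / (3931834 − 3932164) = +0.005758
|∇h| = √(-0.006452² + 0.005758²) = 0.008648
Seepage velocity v = K·i/n = 0.45 × 0.008648 / 0.29 = 0.01342 m/day.
t = 300 / 0.01342 = 2.235e+04 days = 61.2 years.

61 years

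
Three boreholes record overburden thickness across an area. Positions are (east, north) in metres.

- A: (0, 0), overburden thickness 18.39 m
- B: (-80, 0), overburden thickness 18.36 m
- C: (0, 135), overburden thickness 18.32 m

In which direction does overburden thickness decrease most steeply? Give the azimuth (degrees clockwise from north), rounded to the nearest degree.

∂d/∂x = (18.36 − 18.39) / (-80 − 0) = +0.0003750
∂d/∂y = (18.32 − 18.39) / (135 − 0) = -0.0005185
Steepest decrease is along −∇f: components (-0.0003750 E, +0.0005185 N).
Azimuth = atan2(-0.0003750, +0.0005185) = 324.1° ≈ 324°.

324°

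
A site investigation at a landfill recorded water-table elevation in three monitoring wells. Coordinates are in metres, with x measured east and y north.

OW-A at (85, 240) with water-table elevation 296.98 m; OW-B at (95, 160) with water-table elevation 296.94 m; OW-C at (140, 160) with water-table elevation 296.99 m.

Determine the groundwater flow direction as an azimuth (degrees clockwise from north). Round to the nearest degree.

With h = a·x + b·y + c and OW-A as origin, the differences give:
  10·a + (-80)·b = -0.04
  55·a + (-80)·b = +0.01
Eliminate b (×(-80) and ×(-80), subtract): 3600·a = 4.000 → a = ∂h/∂x = +0.001111
Back-substitute: b = ∂h/∂y = +0.0006389.
Flow direction (−∇h) has components (-0.001111 E, -0.0006389 N).
Azimuth = atan2(E, N) = atan2(-0.001111, -0.0006389) = 240.1° ≈ 240°.

240°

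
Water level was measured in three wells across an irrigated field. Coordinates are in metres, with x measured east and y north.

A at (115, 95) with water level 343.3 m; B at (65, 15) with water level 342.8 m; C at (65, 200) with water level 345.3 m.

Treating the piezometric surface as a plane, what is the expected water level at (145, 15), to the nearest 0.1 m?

341.9 m

Differences from A: to B (Δx, Δy, Δh) = (-50, -80, -0.5); to C = (-50, 105, +2.0).
Solve a·Δx + b·Δy = Δh: det = (-50)·105 − (-50)·(-80) = -9250.
∂h/∂x = [(-0.5)·105 − (+2.0)·(-80)] / -9250 = -0.01162
∂h/∂y = [(-50)·(+2.0) − (-50)·(-0.5)] / -9250 = +0.01351
h(145, 15) = 343.3 + (-0.01162)·(30) + (+0.01351)·(-80) = 343.3 -0.349 -1.081 = 341.870 m.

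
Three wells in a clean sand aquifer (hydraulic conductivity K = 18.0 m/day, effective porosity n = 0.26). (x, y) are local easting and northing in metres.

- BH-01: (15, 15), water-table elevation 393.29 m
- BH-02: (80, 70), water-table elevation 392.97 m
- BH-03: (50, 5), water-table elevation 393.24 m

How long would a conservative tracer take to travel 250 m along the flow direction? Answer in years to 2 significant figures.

2.6 years

Differences from BH-01: to BH-02 (Δx, Δy, Δh) = (65, 55, -0.32); to BH-03 = (35, -10, -0.05).
Solve a·Δx + b·Δy = Δh: det = 65·(-10) − 35·55 = -2575.
∂h/∂x = [(-0.32)·(-10) − (-0.05)·55] / -2575 = -0.002311
∂h/∂y = [65·(-0.05) − 35·(-0.32)] / -2575 = -0.003087
|∇h| = √(-0.002311² + -0.003087²) = 0.003856
Seepage velocity v = K·i/n = 18.0 × 0.003856 / 0.26 = 0.267 m/day.
t = 250 / 0.267 = 936.3 days = 2.56 years.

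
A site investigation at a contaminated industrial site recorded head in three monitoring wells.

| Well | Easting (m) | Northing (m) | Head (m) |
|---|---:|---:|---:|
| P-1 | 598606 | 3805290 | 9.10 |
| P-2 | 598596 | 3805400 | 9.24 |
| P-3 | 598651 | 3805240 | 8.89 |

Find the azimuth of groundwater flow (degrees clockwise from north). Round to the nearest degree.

105°

With h = a·x + b·y + c and P-1 as origin, the differences give:
  (-10)·a + 110·b = +0.14
  45·a + (-50)·b = -0.21
Eliminate b (×(-50) and ×110, subtract): -4450·a = 16.100 → a = ∂h/∂x = -0.003618
Back-substitute: b = ∂h/∂y = +0.0009438.
Flow direction (−∇h) has components (+0.003618 E, -0.0009438 N).
Azimuth = atan2(E, N) = atan2(+0.003618, -0.0009438) = 104.6° ≈ 105°.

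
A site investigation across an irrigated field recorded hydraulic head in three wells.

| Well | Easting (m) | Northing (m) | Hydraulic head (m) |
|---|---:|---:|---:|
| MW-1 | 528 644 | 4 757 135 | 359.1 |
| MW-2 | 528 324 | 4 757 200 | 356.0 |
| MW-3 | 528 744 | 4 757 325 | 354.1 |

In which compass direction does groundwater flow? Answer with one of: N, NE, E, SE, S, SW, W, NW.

N

Differences from MW-1: to MW-2 (Δx, Δy, Δh) = (-320, 65, -3.1); to MW-3 = (100, 190, -5.0).
Solve a·Δx + b·Δy = Δh: det = (-320)·190 − 100·65 = -67300.
∂h/∂x = [(-3.1)·190 − (-5.0)·65] / -67300 = +0.003923
∂h/∂y = [(-320)·(-5.0) − 100·(-3.1)] / -67300 = -0.02838
Flow = −∇h = (-0.003923 east, +0.02838 north), which points north.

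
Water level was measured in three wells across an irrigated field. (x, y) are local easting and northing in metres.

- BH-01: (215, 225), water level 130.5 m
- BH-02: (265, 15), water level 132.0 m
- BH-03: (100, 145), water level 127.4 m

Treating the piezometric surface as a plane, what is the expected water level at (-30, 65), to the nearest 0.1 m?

Differences from BH-01: to BH-02 (Δx, Δy, Δh) = (50, -210, +1.5); to BH-03 = (-115, -80, -3.1).
Determinant of the coordinate differences = 50·(-80) − (-115)·(-210) = -28150.
∂h/∂x = [(+1.5)·(-80) − (-3.1)·(-210)] / -28150 = +0.02739
∂h/∂y = [50·(-3.1) − (-115)·(+1.5)] / -28150 = -0.0006217
h(-30, 65) = 130.5 + (+0.02739)·(-245) + (-0.0006217)·(-160) = 130.5 -6.710 +0.099 = 123.889 m.

123.9 m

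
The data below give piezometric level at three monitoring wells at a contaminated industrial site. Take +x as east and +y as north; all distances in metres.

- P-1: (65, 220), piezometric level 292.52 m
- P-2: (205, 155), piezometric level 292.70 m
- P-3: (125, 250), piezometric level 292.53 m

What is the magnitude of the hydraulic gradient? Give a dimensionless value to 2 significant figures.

0.0014

Taking P-1 as reference: P-2−P-1 = (140, -65, +0.18); P-3−P-1 = (60, 30, +0.01).
Solve a·Δx + b·Δy = Δh: det = 140·30 − 60·(-65) = 8100.
∂h/∂x = [(+0.18)·30 − (+0.01)·(-65)] / 8100 = +0.0007469
∂h/∂y = [140·(+0.01) − 60·(+0.18)] / 8100 = -0.001160
|∇h| = √(0.0007469² + -0.001160²) = 0.00138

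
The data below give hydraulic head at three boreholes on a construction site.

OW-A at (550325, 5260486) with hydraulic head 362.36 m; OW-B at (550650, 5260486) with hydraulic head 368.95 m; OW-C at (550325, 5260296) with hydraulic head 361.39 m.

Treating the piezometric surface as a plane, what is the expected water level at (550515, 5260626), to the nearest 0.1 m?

366.9 m

∂h/∂x = (368.95 − 362.36) / (550650 − 550325) = +0.02028
∂h/∂y = (361.39 − 362.36) / (5260296 − 5260486) = +0.005105
h(550515, 5260626) = 362.36 + (+0.02028)·(190) + (+0.005105)·(140) = 362.36 +3.853 +0.715 = 366.927 m.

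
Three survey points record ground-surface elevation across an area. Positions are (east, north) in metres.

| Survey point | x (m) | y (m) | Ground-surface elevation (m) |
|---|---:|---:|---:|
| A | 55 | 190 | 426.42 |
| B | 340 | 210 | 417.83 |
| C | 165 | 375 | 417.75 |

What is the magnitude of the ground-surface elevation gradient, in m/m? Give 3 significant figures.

Taking A as reference: B−A = (285, 20, -8.59); C−A = (110, 185, -8.67).
Determinant of the coordinate differences = 285·185 − 110·20 = 50525.
∂z/∂x = [(-8.59)·185 − (-8.67)·20] / 50525 = -0.02802
∂z/∂y = [285·(-8.67) − 110·(-8.59)] / 50525 = -0.03020
|∇f| = √(-0.02802² + -0.03020²) = 0.0412 m/m

0.0412 m/m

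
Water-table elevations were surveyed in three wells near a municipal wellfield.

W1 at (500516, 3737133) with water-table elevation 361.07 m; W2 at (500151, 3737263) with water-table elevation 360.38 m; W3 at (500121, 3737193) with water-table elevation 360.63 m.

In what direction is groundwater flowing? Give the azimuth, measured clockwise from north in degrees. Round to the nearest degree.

352°

Three-point gradient (reference W1): Δ to W2 = (-365, 130, -0.69), Δ to W3 = (-395, 60, -0.44).
∂h/∂x = +0.0005365, ∂h/∂y = -0.003801 (det = 29450).
Flow direction (−∇h) has components (-0.0005365 E, +0.003801 N).
Azimuth = atan2(E, N) = atan2(-0.0005365, +0.003801) = 352.0° ≈ 352°.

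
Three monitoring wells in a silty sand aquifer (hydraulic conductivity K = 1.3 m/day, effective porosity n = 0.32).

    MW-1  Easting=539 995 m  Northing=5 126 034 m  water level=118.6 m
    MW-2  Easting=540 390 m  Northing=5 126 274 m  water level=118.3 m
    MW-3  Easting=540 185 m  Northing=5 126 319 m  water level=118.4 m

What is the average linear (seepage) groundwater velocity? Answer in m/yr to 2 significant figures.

0.96 m/yr

With h = a·x + b·y + c and MW-1 as origin, the differences give:
  395·a + 240·b = -0.3
  190·a + 285·b = -0.2
Eliminate b (×285 and ×240, subtract): 66975·a = -37.50 → a = ∂h/∂x = -0.0005599
Back-substitute: b = ∂h/∂y = -0.0003285.
|∇h| = √(-0.0005599² + -0.0003285²) = 0.0006492
Seepage velocity v = K·i/n = 1.3 × 0.0006492 / 0.32 = 0.002637 m/day = 0.9632 m/yr.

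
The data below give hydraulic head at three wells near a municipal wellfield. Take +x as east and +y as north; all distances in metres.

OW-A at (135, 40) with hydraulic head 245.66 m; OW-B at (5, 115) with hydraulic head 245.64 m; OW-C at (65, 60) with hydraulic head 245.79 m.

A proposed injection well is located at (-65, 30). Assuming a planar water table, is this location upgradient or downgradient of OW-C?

upgradient

Differences from OW-A: to OW-B (Δx, Δy, Δh) = (-130, 75, -0.02); to OW-C = (-70, 20, +0.13).
Solve a·Δx + b·Δy = Δh: det = (-130)·20 − (-70)·75 = 2650.
∂h/∂x = [(-0.02)·20 − (+0.13)·75] / 2650 = -0.003830
∂h/∂y = [(-130)·(+0.13) − (-70)·(-0.02)] / 2650 = -0.006906
Head at (-65, 30) = 245.66 + (-0.003830)·(-200) + (-0.006906)·(-10) = 246.50 m.
That is higher than the 245.79 m at OW-C, so the point is upgradient.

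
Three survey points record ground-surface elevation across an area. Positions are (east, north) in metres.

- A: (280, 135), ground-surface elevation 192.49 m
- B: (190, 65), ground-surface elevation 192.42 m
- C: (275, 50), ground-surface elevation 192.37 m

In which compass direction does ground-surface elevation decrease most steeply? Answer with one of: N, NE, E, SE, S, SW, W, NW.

S

Taking A as reference: B−A = (-90, -70, -0.07); C−A = (-5, -85, -0.12).
Solve a·Δx + b·Δy = Δz: det = (-90)·(-85) − (-5)·(-70) = 7300.
∂z/∂x = [(-0.07)·(-85) − (-0.12)·(-70)] / 7300 = -0.0003356
∂z/∂y = [(-90)·(-0.12) − (-5)·(-0.07)] / 7300 = +0.001432
Steepest decrease is along −∇f = (+0.0003356 E, -0.001432 N) → south.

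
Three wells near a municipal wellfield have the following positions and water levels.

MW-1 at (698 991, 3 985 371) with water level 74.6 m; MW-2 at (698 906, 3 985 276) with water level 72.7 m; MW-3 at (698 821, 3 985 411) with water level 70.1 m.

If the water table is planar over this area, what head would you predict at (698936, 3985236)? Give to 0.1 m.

73.6 m

Differences from MW-1: to MW-2 (Δx, Δy, Δh) = (-85, -95, -1.9); to MW-3 = (-170, 40, -4.5).
Solve a·Δx + b·Δy = Δh: det = (-85)·40 − (-170)·(-95) = -19550.
∂h/∂x = [(-1.9)·40 − (-4.5)·(-95)] / -19550 = +0.02575
∂h/∂y = [(-85)·(-4.5) − (-170)·(-1.9)] / -19550 = -0.003043
h(698936, 3985236) = 74.6 + (+0.02575)·(-55) + (-0.003043)·(-135) = 74.6 -1.416 +0.411 = 73.594 m.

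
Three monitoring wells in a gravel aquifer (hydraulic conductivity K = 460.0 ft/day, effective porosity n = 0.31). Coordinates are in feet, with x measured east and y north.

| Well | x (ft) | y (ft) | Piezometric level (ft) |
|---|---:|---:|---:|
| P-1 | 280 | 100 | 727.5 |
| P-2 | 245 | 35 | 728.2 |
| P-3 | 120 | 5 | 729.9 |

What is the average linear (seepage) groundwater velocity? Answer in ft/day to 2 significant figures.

Taking P-1 as reference: P-2−P-1 = (-35, -65, +0.7); P-3−P-1 = (-160, -95, +2.4).
Determinant of the coordinate differences = (-35)·(-95) − (-160)·(-65) = -7075.
∂h/∂x = [(+0.7)·(-95) − (+2.4)·(-65)] / -7075 = -0.01265
∂h/∂y = [(-35)·(+2.4) − (-160)·(+0.7)] / -7075 = -0.003958
|∇h| = √(-0.01265² + -0.003958²) = 0.01325
Seepage velocity v = K·i/n = 460.0 × 0.01325 / 0.31 = 19.66 ft/day.

20 ft/day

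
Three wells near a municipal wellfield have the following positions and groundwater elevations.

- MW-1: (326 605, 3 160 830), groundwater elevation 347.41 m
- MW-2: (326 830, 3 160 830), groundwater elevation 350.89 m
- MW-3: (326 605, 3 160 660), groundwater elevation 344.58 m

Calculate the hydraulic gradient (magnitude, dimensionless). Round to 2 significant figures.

∂h/∂x = (350.89 − 347.41) / (326830 − 326605) = +0.01547
∂h/∂y = (344.58 − 347.41) / (3160660 − 3160830) = +0.01665
|∇h| = √(0.01547² + 0.01665²) = 0.02273

0.023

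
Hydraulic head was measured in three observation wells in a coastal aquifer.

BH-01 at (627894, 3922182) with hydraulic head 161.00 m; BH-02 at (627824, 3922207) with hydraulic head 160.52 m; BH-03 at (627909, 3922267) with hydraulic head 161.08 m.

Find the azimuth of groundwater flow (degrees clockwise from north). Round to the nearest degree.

Differences from BH-01: to BH-02 (Δx, Δy, Δh) = (-70, 25, -0.48); to BH-03 = (15, 85, +0.08).
Solve a·Δx + b·Δy = Δh: det = (-70)·85 − 15·25 = -6325.
∂h/∂x = [(-0.48)·85 − (+0.08)·25] / -6325 = +0.006767
∂h/∂y = [(-70)·(+0.08) − 15·(-0.48)] / -6325 = -0.0002530
Flow direction (−∇h) has components (-0.006767 E, +0.0002530 N).
Azimuth = atan2(E, N) = atan2(-0.006767, +0.0002530) = 272.1° ≈ 272°.

272°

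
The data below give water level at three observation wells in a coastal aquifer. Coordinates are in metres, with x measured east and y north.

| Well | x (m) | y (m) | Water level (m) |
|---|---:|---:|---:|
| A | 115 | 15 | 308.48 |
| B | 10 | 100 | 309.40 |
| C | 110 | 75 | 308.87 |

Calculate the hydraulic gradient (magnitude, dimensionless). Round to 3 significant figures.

Differences from A: to B (Δx, Δy, Δh) = (-105, 85, +0.92); to C = (-5, 60, +0.39).
Solve a·Δx + b·Δy = Δh: det = (-105)·60 − (-5)·85 = -5875.
∂h/∂x = [(+0.92)·60 − (+0.39)·85] / -5875 = -0.003753
∂h/∂y = [(-105)·(+0.39) − (-5)·(+0.92)] / -5875 = +0.006187
|∇h| = √(-0.003753² + 0.006187²) = 0.007236

0.00724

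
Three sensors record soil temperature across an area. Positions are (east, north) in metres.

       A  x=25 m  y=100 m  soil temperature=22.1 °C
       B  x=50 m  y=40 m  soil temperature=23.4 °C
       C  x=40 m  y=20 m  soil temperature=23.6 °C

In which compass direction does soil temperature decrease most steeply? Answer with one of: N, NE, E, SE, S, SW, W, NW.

With T = a·x + b·y + c and A as origin, the differences give:
  25·a + (-60)·b = +1.3
  15·a + (-80)·b = +1.5
Eliminate b (×(-80) and ×(-60), subtract): -1100·a = -14.00 → a = ∂T/∂x = +0.01273
Back-substitute: b = ∂T/∂y = -0.01636.
Steepest decrease is along −∇f = (-0.01273 E, +0.01636 N) → northwest.

NW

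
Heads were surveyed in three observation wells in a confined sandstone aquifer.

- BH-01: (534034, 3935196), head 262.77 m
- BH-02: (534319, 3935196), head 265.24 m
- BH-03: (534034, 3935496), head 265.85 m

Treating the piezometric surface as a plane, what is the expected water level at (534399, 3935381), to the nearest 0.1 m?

267.8 m

∂h/∂x = (265.24 − 262.77) / (534319 − 534034) = +0.008667
∂h/∂y = (265.85 − 262.77) / (3935496 − 3935196) = +0.01027
h(534399, 3935381) = 262.77 + (+0.008667)·(365) + (+0.01027)·(185) = 262.77 +3.163 +1.899 = 267.833 m.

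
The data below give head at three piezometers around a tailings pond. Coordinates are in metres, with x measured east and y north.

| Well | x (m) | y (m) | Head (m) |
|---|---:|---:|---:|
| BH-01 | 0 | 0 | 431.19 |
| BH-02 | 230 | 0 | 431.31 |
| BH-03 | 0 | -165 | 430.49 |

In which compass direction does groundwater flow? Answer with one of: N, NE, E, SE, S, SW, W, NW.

∂h/∂x = (431.31 − 431.19) / (230 − 0) = +0.0005217
∂h/∂y = (430.49 − 431.19) / (-165 − 0) = +0.004242
Flow = −∇h = (-0.0005217 east, -0.004242 north), which points south.

S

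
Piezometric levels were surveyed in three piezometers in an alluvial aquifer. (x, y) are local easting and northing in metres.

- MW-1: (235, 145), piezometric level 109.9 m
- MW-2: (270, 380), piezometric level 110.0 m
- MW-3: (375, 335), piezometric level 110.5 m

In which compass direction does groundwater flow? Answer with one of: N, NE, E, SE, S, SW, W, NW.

Taking MW-1 as reference: MW-2−MW-1 = (35, 235, +0.1); MW-3−MW-1 = (140, 190, +0.6).
Solve a·Δx + b·Δy = Δh: det = 35·190 − 140·235 = -26250.
∂h/∂x = [(+0.1)·190 − (+0.6)·235] / -26250 = +0.004648
∂h/∂y = [35·(+0.6) − 140·(+0.1)] / -26250 = -0.0002667
Flow = −∇h = (-0.004648 east, +0.0002667 north), which points west.

W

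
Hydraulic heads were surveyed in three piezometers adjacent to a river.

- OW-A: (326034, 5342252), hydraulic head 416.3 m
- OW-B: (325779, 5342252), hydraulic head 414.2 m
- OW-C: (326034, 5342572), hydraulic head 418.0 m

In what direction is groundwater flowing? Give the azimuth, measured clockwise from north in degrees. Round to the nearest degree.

237°

∂h/∂x = (414.2 − 416.3) / (325779 − 326034) = +0.008235
∂h/∂y = (418.0 − 416.3) / (5342572 − 5342252) = +0.005312
Flow direction (−∇h) has components (-0.008235 E, -0.005312 N).
Azimuth = atan2(E, N) = atan2(-0.008235, -0.005312) = 237.2° ≈ 237°.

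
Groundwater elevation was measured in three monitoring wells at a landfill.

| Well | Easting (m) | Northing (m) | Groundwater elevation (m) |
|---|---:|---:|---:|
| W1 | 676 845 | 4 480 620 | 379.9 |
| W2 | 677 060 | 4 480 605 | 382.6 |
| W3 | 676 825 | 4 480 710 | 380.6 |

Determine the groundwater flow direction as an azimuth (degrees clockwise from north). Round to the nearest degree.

231°

With h = a·x + b·y + c and W1 as origin, the differences give:
  215·a + (-15)·b = +2.7
  (-20)·a + 90·b = +0.7
Eliminate b (×90 and ×(-15), subtract): 19050·a = 253.50 → a = ∂h/∂x = +0.01331
Back-substitute: b = ∂h/∂y = +0.01073.
Flow direction (−∇h) has components (-0.01331 E, -0.01073 N).
Azimuth = atan2(E, N) = atan2(-0.01331, -0.01073) = 231.1° ≈ 231°.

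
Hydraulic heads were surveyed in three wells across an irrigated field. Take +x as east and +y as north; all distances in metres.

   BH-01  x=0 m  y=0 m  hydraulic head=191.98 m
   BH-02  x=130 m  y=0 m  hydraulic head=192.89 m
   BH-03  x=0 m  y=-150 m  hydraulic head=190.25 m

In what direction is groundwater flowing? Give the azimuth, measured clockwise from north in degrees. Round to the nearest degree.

211°

∂h/∂x = (192.89 − 191.98) / (130 − 0) = +0.007000
∂h/∂y = (190.25 − 191.98) / (-150 − 0) = +0.01153
Flow direction (−∇h) has components (-0.007000 E, -0.01153 N).
Azimuth = atan2(E, N) = atan2(-0.007000, -0.01153) = 211.3° ≈ 211°.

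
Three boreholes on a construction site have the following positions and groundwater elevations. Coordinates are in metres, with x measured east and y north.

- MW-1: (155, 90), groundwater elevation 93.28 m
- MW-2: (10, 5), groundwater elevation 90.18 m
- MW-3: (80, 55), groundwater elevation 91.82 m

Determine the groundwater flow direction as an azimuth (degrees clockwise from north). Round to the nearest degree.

Taking MW-1 as reference: MW-2−MW-1 = (-145, -85, -3.10); MW-3−MW-1 = (-75, -35, -1.46).
Solve a·Δx + b·Δy = Δh: det = (-145)·(-35) − (-75)·(-85) = -1300.
∂h/∂x = [(-3.10)·(-35) − (-1.46)·(-85)] / -1300 = +0.01200
∂h/∂y = [(-145)·(-1.46) − (-75)·(-3.10)] / -1300 = +0.01600
Flow direction (−∇h) has components (-0.01200 E, -0.01600 N).
Azimuth = atan2(E, N) = atan2(-0.01200, -0.01600) = 216.9° ≈ 217°.

217°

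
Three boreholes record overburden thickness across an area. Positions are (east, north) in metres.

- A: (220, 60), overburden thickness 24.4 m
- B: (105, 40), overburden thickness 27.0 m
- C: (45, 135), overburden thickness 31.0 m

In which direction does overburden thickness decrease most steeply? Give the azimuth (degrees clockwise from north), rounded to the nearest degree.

Three-point gradient (reference A): Δ to B = (-115, -20, +2.6), Δ to C = (-175, 75, +6.6).
∂d/∂x = -0.02697, ∂d/∂y = +0.02507 (det = -12125).
Steepest decrease is along −∇f: components (+0.02697 E, -0.02507 N).
Azimuth = atan2(+0.02697, -0.02507) = 132.9° ≈ 133°.

133°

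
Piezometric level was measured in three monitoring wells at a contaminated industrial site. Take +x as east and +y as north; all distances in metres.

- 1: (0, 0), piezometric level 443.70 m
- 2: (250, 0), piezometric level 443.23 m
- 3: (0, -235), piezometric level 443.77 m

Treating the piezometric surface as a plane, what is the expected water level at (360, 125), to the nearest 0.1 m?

∂h/∂x = (443.23 − 443.70) / (250 − 0) = -0.001880
∂h/∂y = (443.77 − 443.70) / (-235 − 0) = -0.0002979
h(360, 125) = 443.70 + (-0.001880)·(360) + (-0.0002979)·(125) = 443.70 -0.677 -0.037 = 442.986 m.

443.0 m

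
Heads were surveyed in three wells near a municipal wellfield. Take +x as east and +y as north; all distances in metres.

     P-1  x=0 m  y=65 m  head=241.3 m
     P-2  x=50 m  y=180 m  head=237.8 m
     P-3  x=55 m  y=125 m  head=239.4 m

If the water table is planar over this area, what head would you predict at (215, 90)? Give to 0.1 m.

240.0 m

Differences from P-1: to P-2 (Δx, Δy, Δh) = (50, 115, -3.5); to P-3 = (55, 60, -1.9).
Determinant of the coordinate differences = 50·60 − 55·115 = -3325.
∂h/∂x = [(-3.5)·60 − (-1.9)·115] / -3325 = -0.002556
∂h/∂y = [50·(-1.9) − 55·(-3.5)] / -3325 = -0.02932
h(215, 90) = 241.3 + (-0.002556)·(215) + (-0.02932)·(25) = 241.3 -0.550 -0.733 = 240.017 m.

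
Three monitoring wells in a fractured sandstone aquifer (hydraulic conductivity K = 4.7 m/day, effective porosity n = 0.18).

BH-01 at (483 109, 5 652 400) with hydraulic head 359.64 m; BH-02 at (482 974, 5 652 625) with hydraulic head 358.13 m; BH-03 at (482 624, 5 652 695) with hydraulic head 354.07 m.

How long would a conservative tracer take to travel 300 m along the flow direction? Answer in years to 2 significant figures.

With h = a·x + b·y + c and BH-01 as origin, the differences give:
  (-135)·a + 225·b = -1.51
  (-485)·a + 295·b = -5.57
Eliminate b (×295 and ×225, subtract): 69300·a = 807.800 → a = ∂h/∂x = +0.01166
Back-substitute: b = ∂h/∂y = +0.0002828.
|∇h| = √(0.01166² + 0.0002828²) = 0.01166
Seepage velocity v = K·i/n = 4.7 × 0.01166 / 0.18 = 0.3045 m/day.
t = 300 / 0.3045 = 985.2 days = 2.7 years.

2.7 years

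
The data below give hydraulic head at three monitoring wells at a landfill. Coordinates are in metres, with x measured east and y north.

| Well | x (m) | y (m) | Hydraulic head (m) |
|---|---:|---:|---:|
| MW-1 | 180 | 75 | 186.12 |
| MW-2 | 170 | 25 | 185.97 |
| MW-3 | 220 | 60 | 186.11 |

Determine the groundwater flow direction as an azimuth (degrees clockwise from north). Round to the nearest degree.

196°

With h = a·x + b·y + c and MW-1 as origin, the differences give:
  (-10)·a + (-50)·b = -0.15
  40·a + (-15)·b = -0.01
Eliminate b (×(-15) and ×(-50), subtract): 2150·a = 1.750 → a = ∂h/∂x = +0.0008140
Back-substitute: b = ∂h/∂y = +0.002837.
Flow direction (−∇h) has components (-0.0008140 E, -0.002837 N).
Azimuth = atan2(E, N) = atan2(-0.0008140, -0.002837) = 196.0° ≈ 196°.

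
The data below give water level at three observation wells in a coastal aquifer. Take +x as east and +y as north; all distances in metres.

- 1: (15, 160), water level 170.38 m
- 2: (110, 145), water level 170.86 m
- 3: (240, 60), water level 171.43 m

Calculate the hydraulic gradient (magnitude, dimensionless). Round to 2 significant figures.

Differences from 1: to 2 (Δx, Δy, Δh) = (95, -15, +0.48); to 3 = (225, -100, +1.05).
Solve a·Δx + b·Δy = Δh: det = 95·(-100) − 225·(-15) = -6125.
∂h/∂x = [(+0.48)·(-100) − (+1.05)·(-15)] / -6125 = +0.005265
∂h/∂y = [95·(+1.05) − 225·(+0.48)] / -6125 = +0.001347
|∇h| = √(0.005265² + 0.001347²) = 0.005435

0.0054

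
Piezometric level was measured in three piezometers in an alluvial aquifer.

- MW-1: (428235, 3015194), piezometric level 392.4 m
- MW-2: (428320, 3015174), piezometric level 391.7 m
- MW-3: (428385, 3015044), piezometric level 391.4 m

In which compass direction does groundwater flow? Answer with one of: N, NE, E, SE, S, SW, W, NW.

E

Taking MW-1 as reference: MW-2−MW-1 = (85, -20, -0.7); MW-3−MW-1 = (150, -150, -1.0).
Determinant of the coordinate differences = 85·(-150) − 150·(-20) = -9750.
∂h/∂x = [(-0.7)·(-150) − (-1.0)·(-20)] / -9750 = -0.008718
∂h/∂y = [85·(-1.0) − 150·(-0.7)] / -9750 = -0.002051
Flow = −∇h = (+0.008718 east, +0.002051 north), which points east.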